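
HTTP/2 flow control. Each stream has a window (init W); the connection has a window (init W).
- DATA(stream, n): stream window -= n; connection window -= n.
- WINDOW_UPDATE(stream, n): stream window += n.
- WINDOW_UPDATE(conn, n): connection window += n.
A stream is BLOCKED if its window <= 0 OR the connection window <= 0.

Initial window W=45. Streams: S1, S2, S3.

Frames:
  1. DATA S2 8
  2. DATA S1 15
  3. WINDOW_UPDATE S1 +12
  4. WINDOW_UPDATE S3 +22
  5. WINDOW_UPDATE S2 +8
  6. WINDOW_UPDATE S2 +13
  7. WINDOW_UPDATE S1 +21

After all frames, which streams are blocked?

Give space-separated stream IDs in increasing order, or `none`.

Op 1: conn=37 S1=45 S2=37 S3=45 blocked=[]
Op 2: conn=22 S1=30 S2=37 S3=45 blocked=[]
Op 3: conn=22 S1=42 S2=37 S3=45 blocked=[]
Op 4: conn=22 S1=42 S2=37 S3=67 blocked=[]
Op 5: conn=22 S1=42 S2=45 S3=67 blocked=[]
Op 6: conn=22 S1=42 S2=58 S3=67 blocked=[]
Op 7: conn=22 S1=63 S2=58 S3=67 blocked=[]

Answer: none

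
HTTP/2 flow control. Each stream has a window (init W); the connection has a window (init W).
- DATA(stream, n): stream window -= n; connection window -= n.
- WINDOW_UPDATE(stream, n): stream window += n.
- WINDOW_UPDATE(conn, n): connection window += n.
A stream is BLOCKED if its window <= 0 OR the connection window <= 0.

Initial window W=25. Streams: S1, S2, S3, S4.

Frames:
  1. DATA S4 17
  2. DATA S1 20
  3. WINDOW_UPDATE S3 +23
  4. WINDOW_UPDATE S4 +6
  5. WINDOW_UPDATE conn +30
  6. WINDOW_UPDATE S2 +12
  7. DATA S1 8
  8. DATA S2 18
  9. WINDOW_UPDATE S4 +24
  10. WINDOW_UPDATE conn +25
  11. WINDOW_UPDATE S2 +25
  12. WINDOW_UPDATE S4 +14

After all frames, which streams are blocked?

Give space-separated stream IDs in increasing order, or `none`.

Answer: S1

Derivation:
Op 1: conn=8 S1=25 S2=25 S3=25 S4=8 blocked=[]
Op 2: conn=-12 S1=5 S2=25 S3=25 S4=8 blocked=[1, 2, 3, 4]
Op 3: conn=-12 S1=5 S2=25 S3=48 S4=8 blocked=[1, 2, 3, 4]
Op 4: conn=-12 S1=5 S2=25 S3=48 S4=14 blocked=[1, 2, 3, 4]
Op 5: conn=18 S1=5 S2=25 S3=48 S4=14 blocked=[]
Op 6: conn=18 S1=5 S2=37 S3=48 S4=14 blocked=[]
Op 7: conn=10 S1=-3 S2=37 S3=48 S4=14 blocked=[1]
Op 8: conn=-8 S1=-3 S2=19 S3=48 S4=14 blocked=[1, 2, 3, 4]
Op 9: conn=-8 S1=-3 S2=19 S3=48 S4=38 blocked=[1, 2, 3, 4]
Op 10: conn=17 S1=-3 S2=19 S3=48 S4=38 blocked=[1]
Op 11: conn=17 S1=-3 S2=44 S3=48 S4=38 blocked=[1]
Op 12: conn=17 S1=-3 S2=44 S3=48 S4=52 blocked=[1]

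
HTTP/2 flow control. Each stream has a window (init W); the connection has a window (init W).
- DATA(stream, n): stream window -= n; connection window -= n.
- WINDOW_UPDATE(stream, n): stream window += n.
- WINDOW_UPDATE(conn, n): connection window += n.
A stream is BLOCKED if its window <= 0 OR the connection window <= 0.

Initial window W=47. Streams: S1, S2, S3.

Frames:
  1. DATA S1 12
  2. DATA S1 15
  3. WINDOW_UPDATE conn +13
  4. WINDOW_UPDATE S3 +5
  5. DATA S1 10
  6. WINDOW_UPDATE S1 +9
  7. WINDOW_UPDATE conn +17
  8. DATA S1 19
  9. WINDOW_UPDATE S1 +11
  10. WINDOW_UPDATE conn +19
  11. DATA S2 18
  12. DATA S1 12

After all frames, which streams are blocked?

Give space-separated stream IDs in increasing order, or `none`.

Answer: S1

Derivation:
Op 1: conn=35 S1=35 S2=47 S3=47 blocked=[]
Op 2: conn=20 S1=20 S2=47 S3=47 blocked=[]
Op 3: conn=33 S1=20 S2=47 S3=47 blocked=[]
Op 4: conn=33 S1=20 S2=47 S3=52 blocked=[]
Op 5: conn=23 S1=10 S2=47 S3=52 blocked=[]
Op 6: conn=23 S1=19 S2=47 S3=52 blocked=[]
Op 7: conn=40 S1=19 S2=47 S3=52 blocked=[]
Op 8: conn=21 S1=0 S2=47 S3=52 blocked=[1]
Op 9: conn=21 S1=11 S2=47 S3=52 blocked=[]
Op 10: conn=40 S1=11 S2=47 S3=52 blocked=[]
Op 11: conn=22 S1=11 S2=29 S3=52 blocked=[]
Op 12: conn=10 S1=-1 S2=29 S3=52 blocked=[1]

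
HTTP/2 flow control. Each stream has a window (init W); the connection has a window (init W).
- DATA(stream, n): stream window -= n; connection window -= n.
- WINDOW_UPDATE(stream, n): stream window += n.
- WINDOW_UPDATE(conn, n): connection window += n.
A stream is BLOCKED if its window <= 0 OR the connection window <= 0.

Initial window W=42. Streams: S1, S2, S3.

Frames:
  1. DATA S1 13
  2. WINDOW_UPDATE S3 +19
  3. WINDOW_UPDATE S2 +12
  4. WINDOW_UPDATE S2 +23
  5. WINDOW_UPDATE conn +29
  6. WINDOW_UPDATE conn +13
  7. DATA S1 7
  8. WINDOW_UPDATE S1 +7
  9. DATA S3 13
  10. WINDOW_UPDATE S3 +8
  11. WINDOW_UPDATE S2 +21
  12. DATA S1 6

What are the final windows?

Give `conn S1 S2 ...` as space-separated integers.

Answer: 45 23 98 56

Derivation:
Op 1: conn=29 S1=29 S2=42 S3=42 blocked=[]
Op 2: conn=29 S1=29 S2=42 S3=61 blocked=[]
Op 3: conn=29 S1=29 S2=54 S3=61 blocked=[]
Op 4: conn=29 S1=29 S2=77 S3=61 blocked=[]
Op 5: conn=58 S1=29 S2=77 S3=61 blocked=[]
Op 6: conn=71 S1=29 S2=77 S3=61 blocked=[]
Op 7: conn=64 S1=22 S2=77 S3=61 blocked=[]
Op 8: conn=64 S1=29 S2=77 S3=61 blocked=[]
Op 9: conn=51 S1=29 S2=77 S3=48 blocked=[]
Op 10: conn=51 S1=29 S2=77 S3=56 blocked=[]
Op 11: conn=51 S1=29 S2=98 S3=56 blocked=[]
Op 12: conn=45 S1=23 S2=98 S3=56 blocked=[]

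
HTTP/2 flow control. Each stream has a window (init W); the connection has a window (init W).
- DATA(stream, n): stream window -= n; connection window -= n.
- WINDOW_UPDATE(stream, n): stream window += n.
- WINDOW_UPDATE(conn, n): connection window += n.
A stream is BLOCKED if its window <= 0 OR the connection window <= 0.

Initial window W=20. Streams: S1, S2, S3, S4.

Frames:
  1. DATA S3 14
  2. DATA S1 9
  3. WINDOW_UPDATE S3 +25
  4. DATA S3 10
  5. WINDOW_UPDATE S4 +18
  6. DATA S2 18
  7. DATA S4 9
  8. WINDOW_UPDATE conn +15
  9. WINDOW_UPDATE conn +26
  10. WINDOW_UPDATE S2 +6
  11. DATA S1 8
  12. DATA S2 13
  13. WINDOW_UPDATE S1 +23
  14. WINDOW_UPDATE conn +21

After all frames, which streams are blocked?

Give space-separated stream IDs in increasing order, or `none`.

Op 1: conn=6 S1=20 S2=20 S3=6 S4=20 blocked=[]
Op 2: conn=-3 S1=11 S2=20 S3=6 S4=20 blocked=[1, 2, 3, 4]
Op 3: conn=-3 S1=11 S2=20 S3=31 S4=20 blocked=[1, 2, 3, 4]
Op 4: conn=-13 S1=11 S2=20 S3=21 S4=20 blocked=[1, 2, 3, 4]
Op 5: conn=-13 S1=11 S2=20 S3=21 S4=38 blocked=[1, 2, 3, 4]
Op 6: conn=-31 S1=11 S2=2 S3=21 S4=38 blocked=[1, 2, 3, 4]
Op 7: conn=-40 S1=11 S2=2 S3=21 S4=29 blocked=[1, 2, 3, 4]
Op 8: conn=-25 S1=11 S2=2 S3=21 S4=29 blocked=[1, 2, 3, 4]
Op 9: conn=1 S1=11 S2=2 S3=21 S4=29 blocked=[]
Op 10: conn=1 S1=11 S2=8 S3=21 S4=29 blocked=[]
Op 11: conn=-7 S1=3 S2=8 S3=21 S4=29 blocked=[1, 2, 3, 4]
Op 12: conn=-20 S1=3 S2=-5 S3=21 S4=29 blocked=[1, 2, 3, 4]
Op 13: conn=-20 S1=26 S2=-5 S3=21 S4=29 blocked=[1, 2, 3, 4]
Op 14: conn=1 S1=26 S2=-5 S3=21 S4=29 blocked=[2]

Answer: S2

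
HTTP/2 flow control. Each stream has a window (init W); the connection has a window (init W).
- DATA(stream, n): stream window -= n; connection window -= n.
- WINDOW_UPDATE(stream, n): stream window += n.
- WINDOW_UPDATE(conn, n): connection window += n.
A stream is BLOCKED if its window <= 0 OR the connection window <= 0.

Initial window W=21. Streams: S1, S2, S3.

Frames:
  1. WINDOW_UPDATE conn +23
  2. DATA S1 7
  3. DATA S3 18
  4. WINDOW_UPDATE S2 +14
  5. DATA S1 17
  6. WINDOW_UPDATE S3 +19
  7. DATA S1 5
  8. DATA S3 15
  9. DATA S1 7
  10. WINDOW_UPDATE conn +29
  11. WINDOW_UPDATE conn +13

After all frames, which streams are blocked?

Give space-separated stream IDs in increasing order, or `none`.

Op 1: conn=44 S1=21 S2=21 S3=21 blocked=[]
Op 2: conn=37 S1=14 S2=21 S3=21 blocked=[]
Op 3: conn=19 S1=14 S2=21 S3=3 blocked=[]
Op 4: conn=19 S1=14 S2=35 S3=3 blocked=[]
Op 5: conn=2 S1=-3 S2=35 S3=3 blocked=[1]
Op 6: conn=2 S1=-3 S2=35 S3=22 blocked=[1]
Op 7: conn=-3 S1=-8 S2=35 S3=22 blocked=[1, 2, 3]
Op 8: conn=-18 S1=-8 S2=35 S3=7 blocked=[1, 2, 3]
Op 9: conn=-25 S1=-15 S2=35 S3=7 blocked=[1, 2, 3]
Op 10: conn=4 S1=-15 S2=35 S3=7 blocked=[1]
Op 11: conn=17 S1=-15 S2=35 S3=7 blocked=[1]

Answer: S1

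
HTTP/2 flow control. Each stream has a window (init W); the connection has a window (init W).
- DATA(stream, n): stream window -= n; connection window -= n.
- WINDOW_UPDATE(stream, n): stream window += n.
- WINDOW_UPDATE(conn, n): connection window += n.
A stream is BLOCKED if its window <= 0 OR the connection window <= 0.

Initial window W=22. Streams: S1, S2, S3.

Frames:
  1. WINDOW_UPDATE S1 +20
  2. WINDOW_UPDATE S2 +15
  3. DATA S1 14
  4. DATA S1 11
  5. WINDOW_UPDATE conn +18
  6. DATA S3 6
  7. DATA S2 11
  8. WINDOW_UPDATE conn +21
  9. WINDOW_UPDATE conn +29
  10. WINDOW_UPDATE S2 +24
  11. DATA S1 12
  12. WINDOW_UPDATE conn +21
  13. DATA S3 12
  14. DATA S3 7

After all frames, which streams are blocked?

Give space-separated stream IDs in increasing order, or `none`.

Answer: S3

Derivation:
Op 1: conn=22 S1=42 S2=22 S3=22 blocked=[]
Op 2: conn=22 S1=42 S2=37 S3=22 blocked=[]
Op 3: conn=8 S1=28 S2=37 S3=22 blocked=[]
Op 4: conn=-3 S1=17 S2=37 S3=22 blocked=[1, 2, 3]
Op 5: conn=15 S1=17 S2=37 S3=22 blocked=[]
Op 6: conn=9 S1=17 S2=37 S3=16 blocked=[]
Op 7: conn=-2 S1=17 S2=26 S3=16 blocked=[1, 2, 3]
Op 8: conn=19 S1=17 S2=26 S3=16 blocked=[]
Op 9: conn=48 S1=17 S2=26 S3=16 blocked=[]
Op 10: conn=48 S1=17 S2=50 S3=16 blocked=[]
Op 11: conn=36 S1=5 S2=50 S3=16 blocked=[]
Op 12: conn=57 S1=5 S2=50 S3=16 blocked=[]
Op 13: conn=45 S1=5 S2=50 S3=4 blocked=[]
Op 14: conn=38 S1=5 S2=50 S3=-3 blocked=[3]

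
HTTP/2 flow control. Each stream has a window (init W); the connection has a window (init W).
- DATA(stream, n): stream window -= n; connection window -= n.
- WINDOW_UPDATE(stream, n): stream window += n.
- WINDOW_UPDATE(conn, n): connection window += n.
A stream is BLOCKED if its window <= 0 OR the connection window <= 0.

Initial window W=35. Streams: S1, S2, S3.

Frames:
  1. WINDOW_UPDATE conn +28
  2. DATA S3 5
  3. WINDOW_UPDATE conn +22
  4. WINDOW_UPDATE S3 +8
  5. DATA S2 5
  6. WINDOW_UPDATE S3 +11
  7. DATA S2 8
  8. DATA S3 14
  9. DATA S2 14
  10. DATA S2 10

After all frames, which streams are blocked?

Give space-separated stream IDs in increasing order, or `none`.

Op 1: conn=63 S1=35 S2=35 S3=35 blocked=[]
Op 2: conn=58 S1=35 S2=35 S3=30 blocked=[]
Op 3: conn=80 S1=35 S2=35 S3=30 blocked=[]
Op 4: conn=80 S1=35 S2=35 S3=38 blocked=[]
Op 5: conn=75 S1=35 S2=30 S3=38 blocked=[]
Op 6: conn=75 S1=35 S2=30 S3=49 blocked=[]
Op 7: conn=67 S1=35 S2=22 S3=49 blocked=[]
Op 8: conn=53 S1=35 S2=22 S3=35 blocked=[]
Op 9: conn=39 S1=35 S2=8 S3=35 blocked=[]
Op 10: conn=29 S1=35 S2=-2 S3=35 blocked=[2]

Answer: S2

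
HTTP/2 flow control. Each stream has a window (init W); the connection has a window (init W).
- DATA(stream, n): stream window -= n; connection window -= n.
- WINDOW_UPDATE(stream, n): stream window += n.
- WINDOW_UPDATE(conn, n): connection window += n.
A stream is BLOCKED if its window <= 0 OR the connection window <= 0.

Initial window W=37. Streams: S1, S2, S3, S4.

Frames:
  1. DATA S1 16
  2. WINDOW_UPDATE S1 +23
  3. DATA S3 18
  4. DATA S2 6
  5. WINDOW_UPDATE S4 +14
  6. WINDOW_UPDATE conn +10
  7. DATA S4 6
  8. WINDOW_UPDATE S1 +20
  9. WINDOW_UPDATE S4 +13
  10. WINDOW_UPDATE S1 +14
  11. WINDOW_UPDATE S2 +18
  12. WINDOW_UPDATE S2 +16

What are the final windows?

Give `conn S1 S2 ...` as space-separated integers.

Op 1: conn=21 S1=21 S2=37 S3=37 S4=37 blocked=[]
Op 2: conn=21 S1=44 S2=37 S3=37 S4=37 blocked=[]
Op 3: conn=3 S1=44 S2=37 S3=19 S4=37 blocked=[]
Op 4: conn=-3 S1=44 S2=31 S3=19 S4=37 blocked=[1, 2, 3, 4]
Op 5: conn=-3 S1=44 S2=31 S3=19 S4=51 blocked=[1, 2, 3, 4]
Op 6: conn=7 S1=44 S2=31 S3=19 S4=51 blocked=[]
Op 7: conn=1 S1=44 S2=31 S3=19 S4=45 blocked=[]
Op 8: conn=1 S1=64 S2=31 S3=19 S4=45 blocked=[]
Op 9: conn=1 S1=64 S2=31 S3=19 S4=58 blocked=[]
Op 10: conn=1 S1=78 S2=31 S3=19 S4=58 blocked=[]
Op 11: conn=1 S1=78 S2=49 S3=19 S4=58 blocked=[]
Op 12: conn=1 S1=78 S2=65 S3=19 S4=58 blocked=[]

Answer: 1 78 65 19 58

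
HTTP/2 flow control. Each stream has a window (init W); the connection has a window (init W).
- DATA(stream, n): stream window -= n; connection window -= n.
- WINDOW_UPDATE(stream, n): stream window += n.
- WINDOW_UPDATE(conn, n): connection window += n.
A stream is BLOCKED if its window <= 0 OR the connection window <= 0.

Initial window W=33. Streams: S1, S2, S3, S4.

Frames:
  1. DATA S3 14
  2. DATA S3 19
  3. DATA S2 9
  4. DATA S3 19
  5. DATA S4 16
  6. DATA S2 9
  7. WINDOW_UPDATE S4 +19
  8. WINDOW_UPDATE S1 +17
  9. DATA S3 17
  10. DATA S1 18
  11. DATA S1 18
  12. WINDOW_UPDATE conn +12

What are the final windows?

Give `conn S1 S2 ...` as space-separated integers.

Op 1: conn=19 S1=33 S2=33 S3=19 S4=33 blocked=[]
Op 2: conn=0 S1=33 S2=33 S3=0 S4=33 blocked=[1, 2, 3, 4]
Op 3: conn=-9 S1=33 S2=24 S3=0 S4=33 blocked=[1, 2, 3, 4]
Op 4: conn=-28 S1=33 S2=24 S3=-19 S4=33 blocked=[1, 2, 3, 4]
Op 5: conn=-44 S1=33 S2=24 S3=-19 S4=17 blocked=[1, 2, 3, 4]
Op 6: conn=-53 S1=33 S2=15 S3=-19 S4=17 blocked=[1, 2, 3, 4]
Op 7: conn=-53 S1=33 S2=15 S3=-19 S4=36 blocked=[1, 2, 3, 4]
Op 8: conn=-53 S1=50 S2=15 S3=-19 S4=36 blocked=[1, 2, 3, 4]
Op 9: conn=-70 S1=50 S2=15 S3=-36 S4=36 blocked=[1, 2, 3, 4]
Op 10: conn=-88 S1=32 S2=15 S3=-36 S4=36 blocked=[1, 2, 3, 4]
Op 11: conn=-106 S1=14 S2=15 S3=-36 S4=36 blocked=[1, 2, 3, 4]
Op 12: conn=-94 S1=14 S2=15 S3=-36 S4=36 blocked=[1, 2, 3, 4]

Answer: -94 14 15 -36 36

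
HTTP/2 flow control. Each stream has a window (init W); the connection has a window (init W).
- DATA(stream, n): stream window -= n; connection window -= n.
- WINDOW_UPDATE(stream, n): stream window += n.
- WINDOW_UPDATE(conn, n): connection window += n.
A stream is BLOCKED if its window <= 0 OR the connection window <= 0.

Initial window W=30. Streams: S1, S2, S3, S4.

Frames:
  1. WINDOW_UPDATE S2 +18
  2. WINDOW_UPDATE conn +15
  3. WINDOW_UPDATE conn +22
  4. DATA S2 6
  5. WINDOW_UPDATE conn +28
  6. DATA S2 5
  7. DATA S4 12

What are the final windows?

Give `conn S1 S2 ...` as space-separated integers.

Answer: 72 30 37 30 18

Derivation:
Op 1: conn=30 S1=30 S2=48 S3=30 S4=30 blocked=[]
Op 2: conn=45 S1=30 S2=48 S3=30 S4=30 blocked=[]
Op 3: conn=67 S1=30 S2=48 S3=30 S4=30 blocked=[]
Op 4: conn=61 S1=30 S2=42 S3=30 S4=30 blocked=[]
Op 5: conn=89 S1=30 S2=42 S3=30 S4=30 blocked=[]
Op 6: conn=84 S1=30 S2=37 S3=30 S4=30 blocked=[]
Op 7: conn=72 S1=30 S2=37 S3=30 S4=18 blocked=[]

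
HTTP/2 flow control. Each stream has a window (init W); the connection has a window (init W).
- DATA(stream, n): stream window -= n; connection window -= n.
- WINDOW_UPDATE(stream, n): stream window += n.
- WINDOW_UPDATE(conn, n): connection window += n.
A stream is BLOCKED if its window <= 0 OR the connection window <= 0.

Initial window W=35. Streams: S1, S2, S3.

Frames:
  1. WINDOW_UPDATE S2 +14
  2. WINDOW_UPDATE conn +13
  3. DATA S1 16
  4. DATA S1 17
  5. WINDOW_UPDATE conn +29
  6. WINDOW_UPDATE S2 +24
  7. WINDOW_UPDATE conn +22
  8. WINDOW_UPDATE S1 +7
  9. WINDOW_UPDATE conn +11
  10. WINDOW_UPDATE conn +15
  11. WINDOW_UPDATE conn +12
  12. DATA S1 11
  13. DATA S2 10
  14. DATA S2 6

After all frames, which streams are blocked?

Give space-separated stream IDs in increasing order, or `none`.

Op 1: conn=35 S1=35 S2=49 S3=35 blocked=[]
Op 2: conn=48 S1=35 S2=49 S3=35 blocked=[]
Op 3: conn=32 S1=19 S2=49 S3=35 blocked=[]
Op 4: conn=15 S1=2 S2=49 S3=35 blocked=[]
Op 5: conn=44 S1=2 S2=49 S3=35 blocked=[]
Op 6: conn=44 S1=2 S2=73 S3=35 blocked=[]
Op 7: conn=66 S1=2 S2=73 S3=35 blocked=[]
Op 8: conn=66 S1=9 S2=73 S3=35 blocked=[]
Op 9: conn=77 S1=9 S2=73 S3=35 blocked=[]
Op 10: conn=92 S1=9 S2=73 S3=35 blocked=[]
Op 11: conn=104 S1=9 S2=73 S3=35 blocked=[]
Op 12: conn=93 S1=-2 S2=73 S3=35 blocked=[1]
Op 13: conn=83 S1=-2 S2=63 S3=35 blocked=[1]
Op 14: conn=77 S1=-2 S2=57 S3=35 blocked=[1]

Answer: S1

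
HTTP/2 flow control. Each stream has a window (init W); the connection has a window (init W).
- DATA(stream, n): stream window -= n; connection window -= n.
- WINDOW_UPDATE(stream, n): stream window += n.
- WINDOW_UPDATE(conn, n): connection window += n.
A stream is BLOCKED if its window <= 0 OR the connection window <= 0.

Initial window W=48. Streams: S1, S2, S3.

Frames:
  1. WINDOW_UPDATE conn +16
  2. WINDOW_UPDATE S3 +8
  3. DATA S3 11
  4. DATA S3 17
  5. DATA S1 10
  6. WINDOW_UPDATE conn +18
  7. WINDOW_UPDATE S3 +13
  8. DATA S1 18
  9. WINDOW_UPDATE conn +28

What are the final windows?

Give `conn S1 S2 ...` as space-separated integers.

Op 1: conn=64 S1=48 S2=48 S3=48 blocked=[]
Op 2: conn=64 S1=48 S2=48 S3=56 blocked=[]
Op 3: conn=53 S1=48 S2=48 S3=45 blocked=[]
Op 4: conn=36 S1=48 S2=48 S3=28 blocked=[]
Op 5: conn=26 S1=38 S2=48 S3=28 blocked=[]
Op 6: conn=44 S1=38 S2=48 S3=28 blocked=[]
Op 7: conn=44 S1=38 S2=48 S3=41 blocked=[]
Op 8: conn=26 S1=20 S2=48 S3=41 blocked=[]
Op 9: conn=54 S1=20 S2=48 S3=41 blocked=[]

Answer: 54 20 48 41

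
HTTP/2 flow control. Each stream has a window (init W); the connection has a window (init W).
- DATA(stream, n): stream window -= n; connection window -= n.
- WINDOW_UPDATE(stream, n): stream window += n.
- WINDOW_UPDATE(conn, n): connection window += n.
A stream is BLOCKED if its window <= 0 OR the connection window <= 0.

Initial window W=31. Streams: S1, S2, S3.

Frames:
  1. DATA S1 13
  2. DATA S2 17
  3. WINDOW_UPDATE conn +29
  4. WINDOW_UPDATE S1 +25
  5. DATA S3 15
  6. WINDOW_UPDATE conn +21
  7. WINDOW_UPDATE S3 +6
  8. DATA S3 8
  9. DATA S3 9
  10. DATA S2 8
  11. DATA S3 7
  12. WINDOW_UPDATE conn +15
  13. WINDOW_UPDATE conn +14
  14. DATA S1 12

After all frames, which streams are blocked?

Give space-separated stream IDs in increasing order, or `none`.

Op 1: conn=18 S1=18 S2=31 S3=31 blocked=[]
Op 2: conn=1 S1=18 S2=14 S3=31 blocked=[]
Op 3: conn=30 S1=18 S2=14 S3=31 blocked=[]
Op 4: conn=30 S1=43 S2=14 S3=31 blocked=[]
Op 5: conn=15 S1=43 S2=14 S3=16 blocked=[]
Op 6: conn=36 S1=43 S2=14 S3=16 blocked=[]
Op 7: conn=36 S1=43 S2=14 S3=22 blocked=[]
Op 8: conn=28 S1=43 S2=14 S3=14 blocked=[]
Op 9: conn=19 S1=43 S2=14 S3=5 blocked=[]
Op 10: conn=11 S1=43 S2=6 S3=5 blocked=[]
Op 11: conn=4 S1=43 S2=6 S3=-2 blocked=[3]
Op 12: conn=19 S1=43 S2=6 S3=-2 blocked=[3]
Op 13: conn=33 S1=43 S2=6 S3=-2 blocked=[3]
Op 14: conn=21 S1=31 S2=6 S3=-2 blocked=[3]

Answer: S3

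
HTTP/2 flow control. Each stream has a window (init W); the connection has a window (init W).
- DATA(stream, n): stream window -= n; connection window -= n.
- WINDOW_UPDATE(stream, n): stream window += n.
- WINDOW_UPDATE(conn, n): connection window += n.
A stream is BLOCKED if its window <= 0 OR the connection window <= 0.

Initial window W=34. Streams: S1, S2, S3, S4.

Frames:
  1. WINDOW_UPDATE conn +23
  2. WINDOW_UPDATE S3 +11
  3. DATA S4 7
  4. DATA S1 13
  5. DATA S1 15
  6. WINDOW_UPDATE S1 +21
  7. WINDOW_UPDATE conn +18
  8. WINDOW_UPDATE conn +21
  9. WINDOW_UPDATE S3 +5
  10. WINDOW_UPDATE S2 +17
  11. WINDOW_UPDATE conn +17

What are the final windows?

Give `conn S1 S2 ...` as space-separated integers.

Op 1: conn=57 S1=34 S2=34 S3=34 S4=34 blocked=[]
Op 2: conn=57 S1=34 S2=34 S3=45 S4=34 blocked=[]
Op 3: conn=50 S1=34 S2=34 S3=45 S4=27 blocked=[]
Op 4: conn=37 S1=21 S2=34 S3=45 S4=27 blocked=[]
Op 5: conn=22 S1=6 S2=34 S3=45 S4=27 blocked=[]
Op 6: conn=22 S1=27 S2=34 S3=45 S4=27 blocked=[]
Op 7: conn=40 S1=27 S2=34 S3=45 S4=27 blocked=[]
Op 8: conn=61 S1=27 S2=34 S3=45 S4=27 blocked=[]
Op 9: conn=61 S1=27 S2=34 S3=50 S4=27 blocked=[]
Op 10: conn=61 S1=27 S2=51 S3=50 S4=27 blocked=[]
Op 11: conn=78 S1=27 S2=51 S3=50 S4=27 blocked=[]

Answer: 78 27 51 50 27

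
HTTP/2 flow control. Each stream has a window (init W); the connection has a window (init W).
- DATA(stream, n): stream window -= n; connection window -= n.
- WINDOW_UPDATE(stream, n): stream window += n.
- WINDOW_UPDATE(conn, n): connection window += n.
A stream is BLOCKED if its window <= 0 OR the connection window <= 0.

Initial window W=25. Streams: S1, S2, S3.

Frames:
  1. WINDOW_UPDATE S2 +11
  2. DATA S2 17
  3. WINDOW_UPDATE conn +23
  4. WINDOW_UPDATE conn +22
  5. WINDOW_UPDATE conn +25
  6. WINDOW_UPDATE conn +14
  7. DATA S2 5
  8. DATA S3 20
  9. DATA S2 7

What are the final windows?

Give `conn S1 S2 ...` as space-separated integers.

Op 1: conn=25 S1=25 S2=36 S3=25 blocked=[]
Op 2: conn=8 S1=25 S2=19 S3=25 blocked=[]
Op 3: conn=31 S1=25 S2=19 S3=25 blocked=[]
Op 4: conn=53 S1=25 S2=19 S3=25 blocked=[]
Op 5: conn=78 S1=25 S2=19 S3=25 blocked=[]
Op 6: conn=92 S1=25 S2=19 S3=25 blocked=[]
Op 7: conn=87 S1=25 S2=14 S3=25 blocked=[]
Op 8: conn=67 S1=25 S2=14 S3=5 blocked=[]
Op 9: conn=60 S1=25 S2=7 S3=5 blocked=[]

Answer: 60 25 7 5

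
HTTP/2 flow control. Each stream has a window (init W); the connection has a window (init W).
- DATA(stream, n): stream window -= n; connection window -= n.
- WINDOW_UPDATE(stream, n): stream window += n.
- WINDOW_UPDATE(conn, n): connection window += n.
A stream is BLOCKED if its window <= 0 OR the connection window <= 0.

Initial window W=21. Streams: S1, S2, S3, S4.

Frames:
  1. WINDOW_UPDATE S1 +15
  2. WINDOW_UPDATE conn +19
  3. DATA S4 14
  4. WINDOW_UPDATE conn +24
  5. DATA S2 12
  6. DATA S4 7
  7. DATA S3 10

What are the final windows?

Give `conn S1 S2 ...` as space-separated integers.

Answer: 21 36 9 11 0

Derivation:
Op 1: conn=21 S1=36 S2=21 S3=21 S4=21 blocked=[]
Op 2: conn=40 S1=36 S2=21 S3=21 S4=21 blocked=[]
Op 3: conn=26 S1=36 S2=21 S3=21 S4=7 blocked=[]
Op 4: conn=50 S1=36 S2=21 S3=21 S4=7 blocked=[]
Op 5: conn=38 S1=36 S2=9 S3=21 S4=7 blocked=[]
Op 6: conn=31 S1=36 S2=9 S3=21 S4=0 blocked=[4]
Op 7: conn=21 S1=36 S2=9 S3=11 S4=0 blocked=[4]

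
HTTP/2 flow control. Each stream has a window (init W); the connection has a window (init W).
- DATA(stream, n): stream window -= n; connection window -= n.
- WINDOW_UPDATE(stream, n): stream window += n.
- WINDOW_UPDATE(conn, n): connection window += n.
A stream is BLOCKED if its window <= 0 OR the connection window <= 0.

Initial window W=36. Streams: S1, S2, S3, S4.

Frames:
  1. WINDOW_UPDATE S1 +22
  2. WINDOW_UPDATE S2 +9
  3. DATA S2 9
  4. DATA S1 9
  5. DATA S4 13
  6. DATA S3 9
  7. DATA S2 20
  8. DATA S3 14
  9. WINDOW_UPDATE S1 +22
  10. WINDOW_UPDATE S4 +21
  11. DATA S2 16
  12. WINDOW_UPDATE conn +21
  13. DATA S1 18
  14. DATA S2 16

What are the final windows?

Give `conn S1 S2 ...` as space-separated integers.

Answer: -67 53 -16 13 44

Derivation:
Op 1: conn=36 S1=58 S2=36 S3=36 S4=36 blocked=[]
Op 2: conn=36 S1=58 S2=45 S3=36 S4=36 blocked=[]
Op 3: conn=27 S1=58 S2=36 S3=36 S4=36 blocked=[]
Op 4: conn=18 S1=49 S2=36 S3=36 S4=36 blocked=[]
Op 5: conn=5 S1=49 S2=36 S3=36 S4=23 blocked=[]
Op 6: conn=-4 S1=49 S2=36 S3=27 S4=23 blocked=[1, 2, 3, 4]
Op 7: conn=-24 S1=49 S2=16 S3=27 S4=23 blocked=[1, 2, 3, 4]
Op 8: conn=-38 S1=49 S2=16 S3=13 S4=23 blocked=[1, 2, 3, 4]
Op 9: conn=-38 S1=71 S2=16 S3=13 S4=23 blocked=[1, 2, 3, 4]
Op 10: conn=-38 S1=71 S2=16 S3=13 S4=44 blocked=[1, 2, 3, 4]
Op 11: conn=-54 S1=71 S2=0 S3=13 S4=44 blocked=[1, 2, 3, 4]
Op 12: conn=-33 S1=71 S2=0 S3=13 S4=44 blocked=[1, 2, 3, 4]
Op 13: conn=-51 S1=53 S2=0 S3=13 S4=44 blocked=[1, 2, 3, 4]
Op 14: conn=-67 S1=53 S2=-16 S3=13 S4=44 blocked=[1, 2, 3, 4]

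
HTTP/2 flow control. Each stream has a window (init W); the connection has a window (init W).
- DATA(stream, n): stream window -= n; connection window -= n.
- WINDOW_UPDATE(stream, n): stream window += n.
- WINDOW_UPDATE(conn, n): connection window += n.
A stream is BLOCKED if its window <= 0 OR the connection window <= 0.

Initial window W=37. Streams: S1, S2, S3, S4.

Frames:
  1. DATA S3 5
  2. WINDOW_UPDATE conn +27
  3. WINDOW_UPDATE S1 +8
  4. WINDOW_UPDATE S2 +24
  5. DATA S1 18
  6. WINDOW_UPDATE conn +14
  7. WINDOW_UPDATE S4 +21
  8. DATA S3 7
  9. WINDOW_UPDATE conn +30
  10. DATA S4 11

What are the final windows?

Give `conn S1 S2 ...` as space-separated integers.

Answer: 67 27 61 25 47

Derivation:
Op 1: conn=32 S1=37 S2=37 S3=32 S4=37 blocked=[]
Op 2: conn=59 S1=37 S2=37 S3=32 S4=37 blocked=[]
Op 3: conn=59 S1=45 S2=37 S3=32 S4=37 blocked=[]
Op 4: conn=59 S1=45 S2=61 S3=32 S4=37 blocked=[]
Op 5: conn=41 S1=27 S2=61 S3=32 S4=37 blocked=[]
Op 6: conn=55 S1=27 S2=61 S3=32 S4=37 blocked=[]
Op 7: conn=55 S1=27 S2=61 S3=32 S4=58 blocked=[]
Op 8: conn=48 S1=27 S2=61 S3=25 S4=58 blocked=[]
Op 9: conn=78 S1=27 S2=61 S3=25 S4=58 blocked=[]
Op 10: conn=67 S1=27 S2=61 S3=25 S4=47 blocked=[]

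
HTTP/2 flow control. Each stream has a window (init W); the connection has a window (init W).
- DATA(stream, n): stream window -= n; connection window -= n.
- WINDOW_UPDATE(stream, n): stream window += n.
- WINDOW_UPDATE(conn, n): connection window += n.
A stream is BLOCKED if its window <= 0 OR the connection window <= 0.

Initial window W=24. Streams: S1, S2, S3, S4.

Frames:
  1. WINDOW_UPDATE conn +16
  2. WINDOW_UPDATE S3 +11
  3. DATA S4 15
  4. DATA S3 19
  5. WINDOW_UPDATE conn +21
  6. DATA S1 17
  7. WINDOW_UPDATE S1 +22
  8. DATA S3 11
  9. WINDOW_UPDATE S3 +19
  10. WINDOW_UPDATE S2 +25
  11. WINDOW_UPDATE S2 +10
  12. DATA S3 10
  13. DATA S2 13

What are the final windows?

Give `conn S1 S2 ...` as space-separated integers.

Op 1: conn=40 S1=24 S2=24 S3=24 S4=24 blocked=[]
Op 2: conn=40 S1=24 S2=24 S3=35 S4=24 blocked=[]
Op 3: conn=25 S1=24 S2=24 S3=35 S4=9 blocked=[]
Op 4: conn=6 S1=24 S2=24 S3=16 S4=9 blocked=[]
Op 5: conn=27 S1=24 S2=24 S3=16 S4=9 blocked=[]
Op 6: conn=10 S1=7 S2=24 S3=16 S4=9 blocked=[]
Op 7: conn=10 S1=29 S2=24 S3=16 S4=9 blocked=[]
Op 8: conn=-1 S1=29 S2=24 S3=5 S4=9 blocked=[1, 2, 3, 4]
Op 9: conn=-1 S1=29 S2=24 S3=24 S4=9 blocked=[1, 2, 3, 4]
Op 10: conn=-1 S1=29 S2=49 S3=24 S4=9 blocked=[1, 2, 3, 4]
Op 11: conn=-1 S1=29 S2=59 S3=24 S4=9 blocked=[1, 2, 3, 4]
Op 12: conn=-11 S1=29 S2=59 S3=14 S4=9 blocked=[1, 2, 3, 4]
Op 13: conn=-24 S1=29 S2=46 S3=14 S4=9 blocked=[1, 2, 3, 4]

Answer: -24 29 46 14 9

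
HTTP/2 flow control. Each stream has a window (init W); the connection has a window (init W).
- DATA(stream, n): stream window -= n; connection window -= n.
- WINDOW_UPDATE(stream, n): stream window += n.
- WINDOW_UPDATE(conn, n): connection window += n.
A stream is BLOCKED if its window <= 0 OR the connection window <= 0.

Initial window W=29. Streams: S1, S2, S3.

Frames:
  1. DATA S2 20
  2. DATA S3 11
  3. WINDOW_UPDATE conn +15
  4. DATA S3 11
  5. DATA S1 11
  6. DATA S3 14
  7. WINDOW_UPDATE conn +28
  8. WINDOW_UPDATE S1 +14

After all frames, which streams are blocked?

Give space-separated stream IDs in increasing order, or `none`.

Op 1: conn=9 S1=29 S2=9 S3=29 blocked=[]
Op 2: conn=-2 S1=29 S2=9 S3=18 blocked=[1, 2, 3]
Op 3: conn=13 S1=29 S2=9 S3=18 blocked=[]
Op 4: conn=2 S1=29 S2=9 S3=7 blocked=[]
Op 5: conn=-9 S1=18 S2=9 S3=7 blocked=[1, 2, 3]
Op 6: conn=-23 S1=18 S2=9 S3=-7 blocked=[1, 2, 3]
Op 7: conn=5 S1=18 S2=9 S3=-7 blocked=[3]
Op 8: conn=5 S1=32 S2=9 S3=-7 blocked=[3]

Answer: S3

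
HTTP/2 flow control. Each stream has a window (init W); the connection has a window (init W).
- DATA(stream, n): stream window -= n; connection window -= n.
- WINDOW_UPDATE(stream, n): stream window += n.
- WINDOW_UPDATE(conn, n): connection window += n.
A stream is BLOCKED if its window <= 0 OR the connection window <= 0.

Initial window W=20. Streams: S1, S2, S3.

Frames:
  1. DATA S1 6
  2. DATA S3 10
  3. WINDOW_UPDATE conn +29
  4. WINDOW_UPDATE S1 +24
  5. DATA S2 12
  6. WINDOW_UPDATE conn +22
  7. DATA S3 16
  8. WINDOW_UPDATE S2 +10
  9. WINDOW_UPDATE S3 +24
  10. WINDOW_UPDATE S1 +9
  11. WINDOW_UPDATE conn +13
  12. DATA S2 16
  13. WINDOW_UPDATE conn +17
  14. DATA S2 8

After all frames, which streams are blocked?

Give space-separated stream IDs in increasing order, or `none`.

Answer: S2

Derivation:
Op 1: conn=14 S1=14 S2=20 S3=20 blocked=[]
Op 2: conn=4 S1=14 S2=20 S3=10 blocked=[]
Op 3: conn=33 S1=14 S2=20 S3=10 blocked=[]
Op 4: conn=33 S1=38 S2=20 S3=10 blocked=[]
Op 5: conn=21 S1=38 S2=8 S3=10 blocked=[]
Op 6: conn=43 S1=38 S2=8 S3=10 blocked=[]
Op 7: conn=27 S1=38 S2=8 S3=-6 blocked=[3]
Op 8: conn=27 S1=38 S2=18 S3=-6 blocked=[3]
Op 9: conn=27 S1=38 S2=18 S3=18 blocked=[]
Op 10: conn=27 S1=47 S2=18 S3=18 blocked=[]
Op 11: conn=40 S1=47 S2=18 S3=18 blocked=[]
Op 12: conn=24 S1=47 S2=2 S3=18 blocked=[]
Op 13: conn=41 S1=47 S2=2 S3=18 blocked=[]
Op 14: conn=33 S1=47 S2=-6 S3=18 blocked=[2]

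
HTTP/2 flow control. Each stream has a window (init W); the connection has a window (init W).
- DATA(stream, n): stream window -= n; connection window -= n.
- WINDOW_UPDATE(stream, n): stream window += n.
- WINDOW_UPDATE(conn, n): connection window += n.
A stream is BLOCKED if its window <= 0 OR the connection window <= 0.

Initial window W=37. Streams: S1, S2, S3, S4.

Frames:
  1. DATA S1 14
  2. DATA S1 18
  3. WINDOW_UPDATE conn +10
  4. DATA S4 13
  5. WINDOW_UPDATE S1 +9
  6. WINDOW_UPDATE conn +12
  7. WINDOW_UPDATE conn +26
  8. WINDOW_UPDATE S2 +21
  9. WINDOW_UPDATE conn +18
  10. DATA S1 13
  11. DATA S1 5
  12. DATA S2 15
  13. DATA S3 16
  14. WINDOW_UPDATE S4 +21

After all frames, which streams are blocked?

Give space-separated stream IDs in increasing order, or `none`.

Op 1: conn=23 S1=23 S2=37 S3=37 S4=37 blocked=[]
Op 2: conn=5 S1=5 S2=37 S3=37 S4=37 blocked=[]
Op 3: conn=15 S1=5 S2=37 S3=37 S4=37 blocked=[]
Op 4: conn=2 S1=5 S2=37 S3=37 S4=24 blocked=[]
Op 5: conn=2 S1=14 S2=37 S3=37 S4=24 blocked=[]
Op 6: conn=14 S1=14 S2=37 S3=37 S4=24 blocked=[]
Op 7: conn=40 S1=14 S2=37 S3=37 S4=24 blocked=[]
Op 8: conn=40 S1=14 S2=58 S3=37 S4=24 blocked=[]
Op 9: conn=58 S1=14 S2=58 S3=37 S4=24 blocked=[]
Op 10: conn=45 S1=1 S2=58 S3=37 S4=24 blocked=[]
Op 11: conn=40 S1=-4 S2=58 S3=37 S4=24 blocked=[1]
Op 12: conn=25 S1=-4 S2=43 S3=37 S4=24 blocked=[1]
Op 13: conn=9 S1=-4 S2=43 S3=21 S4=24 blocked=[1]
Op 14: conn=9 S1=-4 S2=43 S3=21 S4=45 blocked=[1]

Answer: S1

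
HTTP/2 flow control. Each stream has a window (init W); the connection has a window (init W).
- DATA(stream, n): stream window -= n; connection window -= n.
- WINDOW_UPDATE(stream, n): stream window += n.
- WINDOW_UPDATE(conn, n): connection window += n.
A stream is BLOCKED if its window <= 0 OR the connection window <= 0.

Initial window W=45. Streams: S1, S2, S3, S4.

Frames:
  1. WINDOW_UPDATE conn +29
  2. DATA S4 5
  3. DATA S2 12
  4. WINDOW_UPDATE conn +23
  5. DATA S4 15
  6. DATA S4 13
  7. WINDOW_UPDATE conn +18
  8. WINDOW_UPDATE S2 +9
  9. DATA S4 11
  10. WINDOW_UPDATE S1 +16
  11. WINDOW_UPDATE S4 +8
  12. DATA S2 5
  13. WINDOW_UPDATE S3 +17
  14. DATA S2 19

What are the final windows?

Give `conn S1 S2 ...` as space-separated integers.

Answer: 35 61 18 62 9

Derivation:
Op 1: conn=74 S1=45 S2=45 S3=45 S4=45 blocked=[]
Op 2: conn=69 S1=45 S2=45 S3=45 S4=40 blocked=[]
Op 3: conn=57 S1=45 S2=33 S3=45 S4=40 blocked=[]
Op 4: conn=80 S1=45 S2=33 S3=45 S4=40 blocked=[]
Op 5: conn=65 S1=45 S2=33 S3=45 S4=25 blocked=[]
Op 6: conn=52 S1=45 S2=33 S3=45 S4=12 blocked=[]
Op 7: conn=70 S1=45 S2=33 S3=45 S4=12 blocked=[]
Op 8: conn=70 S1=45 S2=42 S3=45 S4=12 blocked=[]
Op 9: conn=59 S1=45 S2=42 S3=45 S4=1 blocked=[]
Op 10: conn=59 S1=61 S2=42 S3=45 S4=1 blocked=[]
Op 11: conn=59 S1=61 S2=42 S3=45 S4=9 blocked=[]
Op 12: conn=54 S1=61 S2=37 S3=45 S4=9 blocked=[]
Op 13: conn=54 S1=61 S2=37 S3=62 S4=9 blocked=[]
Op 14: conn=35 S1=61 S2=18 S3=62 S4=9 blocked=[]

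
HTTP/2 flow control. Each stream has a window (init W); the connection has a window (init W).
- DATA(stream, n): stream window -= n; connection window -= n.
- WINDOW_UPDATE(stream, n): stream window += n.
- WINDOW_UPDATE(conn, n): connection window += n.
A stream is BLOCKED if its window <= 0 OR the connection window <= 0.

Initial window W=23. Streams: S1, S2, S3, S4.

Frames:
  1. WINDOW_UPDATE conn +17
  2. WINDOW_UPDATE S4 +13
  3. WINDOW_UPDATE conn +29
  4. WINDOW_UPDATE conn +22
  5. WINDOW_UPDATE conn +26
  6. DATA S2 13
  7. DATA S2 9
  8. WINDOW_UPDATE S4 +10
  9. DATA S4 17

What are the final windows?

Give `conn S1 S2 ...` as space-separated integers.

Answer: 78 23 1 23 29

Derivation:
Op 1: conn=40 S1=23 S2=23 S3=23 S4=23 blocked=[]
Op 2: conn=40 S1=23 S2=23 S3=23 S4=36 blocked=[]
Op 3: conn=69 S1=23 S2=23 S3=23 S4=36 blocked=[]
Op 4: conn=91 S1=23 S2=23 S3=23 S4=36 blocked=[]
Op 5: conn=117 S1=23 S2=23 S3=23 S4=36 blocked=[]
Op 6: conn=104 S1=23 S2=10 S3=23 S4=36 blocked=[]
Op 7: conn=95 S1=23 S2=1 S3=23 S4=36 blocked=[]
Op 8: conn=95 S1=23 S2=1 S3=23 S4=46 blocked=[]
Op 9: conn=78 S1=23 S2=1 S3=23 S4=29 blocked=[]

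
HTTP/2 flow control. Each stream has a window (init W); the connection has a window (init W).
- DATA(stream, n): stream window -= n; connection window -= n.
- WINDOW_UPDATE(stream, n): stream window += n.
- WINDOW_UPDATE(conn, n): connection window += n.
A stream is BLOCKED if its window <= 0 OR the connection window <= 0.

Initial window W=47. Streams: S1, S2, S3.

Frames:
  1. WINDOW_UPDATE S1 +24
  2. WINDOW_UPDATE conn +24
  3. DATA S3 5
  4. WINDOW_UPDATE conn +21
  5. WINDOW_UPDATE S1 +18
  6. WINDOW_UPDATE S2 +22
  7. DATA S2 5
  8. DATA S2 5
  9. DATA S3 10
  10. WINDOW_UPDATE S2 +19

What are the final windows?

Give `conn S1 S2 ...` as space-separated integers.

Answer: 67 89 78 32

Derivation:
Op 1: conn=47 S1=71 S2=47 S3=47 blocked=[]
Op 2: conn=71 S1=71 S2=47 S3=47 blocked=[]
Op 3: conn=66 S1=71 S2=47 S3=42 blocked=[]
Op 4: conn=87 S1=71 S2=47 S3=42 blocked=[]
Op 5: conn=87 S1=89 S2=47 S3=42 blocked=[]
Op 6: conn=87 S1=89 S2=69 S3=42 blocked=[]
Op 7: conn=82 S1=89 S2=64 S3=42 blocked=[]
Op 8: conn=77 S1=89 S2=59 S3=42 blocked=[]
Op 9: conn=67 S1=89 S2=59 S3=32 blocked=[]
Op 10: conn=67 S1=89 S2=78 S3=32 blocked=[]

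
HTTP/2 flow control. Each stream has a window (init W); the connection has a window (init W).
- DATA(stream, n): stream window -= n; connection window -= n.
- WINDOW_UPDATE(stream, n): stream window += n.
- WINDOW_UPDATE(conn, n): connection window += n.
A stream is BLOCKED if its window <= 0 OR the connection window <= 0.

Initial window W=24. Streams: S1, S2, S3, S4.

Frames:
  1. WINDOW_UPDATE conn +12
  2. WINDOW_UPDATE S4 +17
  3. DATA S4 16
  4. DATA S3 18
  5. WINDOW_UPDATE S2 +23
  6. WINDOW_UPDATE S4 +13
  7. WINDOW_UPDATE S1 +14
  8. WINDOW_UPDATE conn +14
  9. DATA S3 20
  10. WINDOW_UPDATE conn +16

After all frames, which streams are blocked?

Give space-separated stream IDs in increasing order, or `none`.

Answer: S3

Derivation:
Op 1: conn=36 S1=24 S2=24 S3=24 S4=24 blocked=[]
Op 2: conn=36 S1=24 S2=24 S3=24 S4=41 blocked=[]
Op 3: conn=20 S1=24 S2=24 S3=24 S4=25 blocked=[]
Op 4: conn=2 S1=24 S2=24 S3=6 S4=25 blocked=[]
Op 5: conn=2 S1=24 S2=47 S3=6 S4=25 blocked=[]
Op 6: conn=2 S1=24 S2=47 S3=6 S4=38 blocked=[]
Op 7: conn=2 S1=38 S2=47 S3=6 S4=38 blocked=[]
Op 8: conn=16 S1=38 S2=47 S3=6 S4=38 blocked=[]
Op 9: conn=-4 S1=38 S2=47 S3=-14 S4=38 blocked=[1, 2, 3, 4]
Op 10: conn=12 S1=38 S2=47 S3=-14 S4=38 blocked=[3]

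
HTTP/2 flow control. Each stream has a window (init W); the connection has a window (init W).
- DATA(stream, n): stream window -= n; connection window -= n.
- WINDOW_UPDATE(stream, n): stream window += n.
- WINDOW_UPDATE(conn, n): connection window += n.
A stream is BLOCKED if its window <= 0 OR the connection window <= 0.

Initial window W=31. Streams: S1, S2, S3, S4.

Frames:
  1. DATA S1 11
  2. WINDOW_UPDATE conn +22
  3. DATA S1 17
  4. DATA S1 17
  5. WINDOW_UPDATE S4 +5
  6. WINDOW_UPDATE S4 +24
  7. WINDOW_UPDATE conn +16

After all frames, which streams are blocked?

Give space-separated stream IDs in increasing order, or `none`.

Op 1: conn=20 S1=20 S2=31 S3=31 S4=31 blocked=[]
Op 2: conn=42 S1=20 S2=31 S3=31 S4=31 blocked=[]
Op 3: conn=25 S1=3 S2=31 S3=31 S4=31 blocked=[]
Op 4: conn=8 S1=-14 S2=31 S3=31 S4=31 blocked=[1]
Op 5: conn=8 S1=-14 S2=31 S3=31 S4=36 blocked=[1]
Op 6: conn=8 S1=-14 S2=31 S3=31 S4=60 blocked=[1]
Op 7: conn=24 S1=-14 S2=31 S3=31 S4=60 blocked=[1]

Answer: S1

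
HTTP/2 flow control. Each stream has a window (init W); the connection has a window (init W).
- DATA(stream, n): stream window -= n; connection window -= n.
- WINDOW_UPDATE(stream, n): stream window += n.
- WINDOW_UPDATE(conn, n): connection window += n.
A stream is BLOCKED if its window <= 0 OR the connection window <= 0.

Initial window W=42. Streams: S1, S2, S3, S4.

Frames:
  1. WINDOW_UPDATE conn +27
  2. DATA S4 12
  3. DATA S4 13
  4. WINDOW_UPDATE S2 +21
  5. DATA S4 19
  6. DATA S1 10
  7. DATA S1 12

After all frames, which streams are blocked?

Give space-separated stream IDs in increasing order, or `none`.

Op 1: conn=69 S1=42 S2=42 S3=42 S4=42 blocked=[]
Op 2: conn=57 S1=42 S2=42 S3=42 S4=30 blocked=[]
Op 3: conn=44 S1=42 S2=42 S3=42 S4=17 blocked=[]
Op 4: conn=44 S1=42 S2=63 S3=42 S4=17 blocked=[]
Op 5: conn=25 S1=42 S2=63 S3=42 S4=-2 blocked=[4]
Op 6: conn=15 S1=32 S2=63 S3=42 S4=-2 blocked=[4]
Op 7: conn=3 S1=20 S2=63 S3=42 S4=-2 blocked=[4]

Answer: S4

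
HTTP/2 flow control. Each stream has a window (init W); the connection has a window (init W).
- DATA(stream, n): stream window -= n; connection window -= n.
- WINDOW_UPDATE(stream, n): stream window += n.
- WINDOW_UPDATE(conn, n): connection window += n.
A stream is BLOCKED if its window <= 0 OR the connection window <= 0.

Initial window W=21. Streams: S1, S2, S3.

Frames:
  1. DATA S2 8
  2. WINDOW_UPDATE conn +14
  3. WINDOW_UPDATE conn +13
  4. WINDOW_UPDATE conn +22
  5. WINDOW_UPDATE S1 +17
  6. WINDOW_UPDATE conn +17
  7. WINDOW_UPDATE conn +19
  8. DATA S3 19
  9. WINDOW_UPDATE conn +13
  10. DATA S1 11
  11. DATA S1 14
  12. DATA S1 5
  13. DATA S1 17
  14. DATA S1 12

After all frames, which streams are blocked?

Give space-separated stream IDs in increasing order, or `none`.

Answer: S1

Derivation:
Op 1: conn=13 S1=21 S2=13 S3=21 blocked=[]
Op 2: conn=27 S1=21 S2=13 S3=21 blocked=[]
Op 3: conn=40 S1=21 S2=13 S3=21 blocked=[]
Op 4: conn=62 S1=21 S2=13 S3=21 blocked=[]
Op 5: conn=62 S1=38 S2=13 S3=21 blocked=[]
Op 6: conn=79 S1=38 S2=13 S3=21 blocked=[]
Op 7: conn=98 S1=38 S2=13 S3=21 blocked=[]
Op 8: conn=79 S1=38 S2=13 S3=2 blocked=[]
Op 9: conn=92 S1=38 S2=13 S3=2 blocked=[]
Op 10: conn=81 S1=27 S2=13 S3=2 blocked=[]
Op 11: conn=67 S1=13 S2=13 S3=2 blocked=[]
Op 12: conn=62 S1=8 S2=13 S3=2 blocked=[]
Op 13: conn=45 S1=-9 S2=13 S3=2 blocked=[1]
Op 14: conn=33 S1=-21 S2=13 S3=2 blocked=[1]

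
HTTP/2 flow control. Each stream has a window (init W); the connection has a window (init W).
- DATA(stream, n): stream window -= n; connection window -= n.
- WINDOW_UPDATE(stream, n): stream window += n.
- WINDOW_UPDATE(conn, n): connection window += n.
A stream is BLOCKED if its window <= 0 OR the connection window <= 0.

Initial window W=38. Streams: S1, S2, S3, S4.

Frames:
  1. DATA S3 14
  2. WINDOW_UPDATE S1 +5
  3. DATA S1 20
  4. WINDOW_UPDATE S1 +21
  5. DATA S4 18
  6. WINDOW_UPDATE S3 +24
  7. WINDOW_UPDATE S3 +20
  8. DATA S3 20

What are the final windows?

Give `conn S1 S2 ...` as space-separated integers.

Answer: -34 44 38 48 20

Derivation:
Op 1: conn=24 S1=38 S2=38 S3=24 S4=38 blocked=[]
Op 2: conn=24 S1=43 S2=38 S3=24 S4=38 blocked=[]
Op 3: conn=4 S1=23 S2=38 S3=24 S4=38 blocked=[]
Op 4: conn=4 S1=44 S2=38 S3=24 S4=38 blocked=[]
Op 5: conn=-14 S1=44 S2=38 S3=24 S4=20 blocked=[1, 2, 3, 4]
Op 6: conn=-14 S1=44 S2=38 S3=48 S4=20 blocked=[1, 2, 3, 4]
Op 7: conn=-14 S1=44 S2=38 S3=68 S4=20 blocked=[1, 2, 3, 4]
Op 8: conn=-34 S1=44 S2=38 S3=48 S4=20 blocked=[1, 2, 3, 4]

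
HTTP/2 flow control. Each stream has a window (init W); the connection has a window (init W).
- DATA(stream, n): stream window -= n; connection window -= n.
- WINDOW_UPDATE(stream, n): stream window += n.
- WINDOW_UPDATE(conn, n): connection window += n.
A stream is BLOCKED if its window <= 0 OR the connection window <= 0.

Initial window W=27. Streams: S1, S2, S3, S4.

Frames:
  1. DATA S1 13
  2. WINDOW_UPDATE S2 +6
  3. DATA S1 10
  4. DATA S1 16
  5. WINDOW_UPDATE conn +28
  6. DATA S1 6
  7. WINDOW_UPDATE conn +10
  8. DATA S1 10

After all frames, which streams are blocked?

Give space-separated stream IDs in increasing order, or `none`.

Op 1: conn=14 S1=14 S2=27 S3=27 S4=27 blocked=[]
Op 2: conn=14 S1=14 S2=33 S3=27 S4=27 blocked=[]
Op 3: conn=4 S1=4 S2=33 S3=27 S4=27 blocked=[]
Op 4: conn=-12 S1=-12 S2=33 S3=27 S4=27 blocked=[1, 2, 3, 4]
Op 5: conn=16 S1=-12 S2=33 S3=27 S4=27 blocked=[1]
Op 6: conn=10 S1=-18 S2=33 S3=27 S4=27 blocked=[1]
Op 7: conn=20 S1=-18 S2=33 S3=27 S4=27 blocked=[1]
Op 8: conn=10 S1=-28 S2=33 S3=27 S4=27 blocked=[1]

Answer: S1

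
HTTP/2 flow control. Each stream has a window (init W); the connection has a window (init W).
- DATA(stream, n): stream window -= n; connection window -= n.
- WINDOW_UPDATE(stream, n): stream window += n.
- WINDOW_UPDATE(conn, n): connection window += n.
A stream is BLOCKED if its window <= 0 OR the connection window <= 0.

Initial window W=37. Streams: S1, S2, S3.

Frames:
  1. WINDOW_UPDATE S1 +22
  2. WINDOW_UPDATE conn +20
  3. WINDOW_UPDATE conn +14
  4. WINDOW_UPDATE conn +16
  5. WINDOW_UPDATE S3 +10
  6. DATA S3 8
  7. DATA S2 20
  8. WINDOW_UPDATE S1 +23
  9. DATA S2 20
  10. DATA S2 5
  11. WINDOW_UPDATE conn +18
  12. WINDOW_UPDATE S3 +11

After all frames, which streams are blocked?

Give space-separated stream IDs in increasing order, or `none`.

Op 1: conn=37 S1=59 S2=37 S3=37 blocked=[]
Op 2: conn=57 S1=59 S2=37 S3=37 blocked=[]
Op 3: conn=71 S1=59 S2=37 S3=37 blocked=[]
Op 4: conn=87 S1=59 S2=37 S3=37 blocked=[]
Op 5: conn=87 S1=59 S2=37 S3=47 blocked=[]
Op 6: conn=79 S1=59 S2=37 S3=39 blocked=[]
Op 7: conn=59 S1=59 S2=17 S3=39 blocked=[]
Op 8: conn=59 S1=82 S2=17 S3=39 blocked=[]
Op 9: conn=39 S1=82 S2=-3 S3=39 blocked=[2]
Op 10: conn=34 S1=82 S2=-8 S3=39 blocked=[2]
Op 11: conn=52 S1=82 S2=-8 S3=39 blocked=[2]
Op 12: conn=52 S1=82 S2=-8 S3=50 blocked=[2]

Answer: S2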